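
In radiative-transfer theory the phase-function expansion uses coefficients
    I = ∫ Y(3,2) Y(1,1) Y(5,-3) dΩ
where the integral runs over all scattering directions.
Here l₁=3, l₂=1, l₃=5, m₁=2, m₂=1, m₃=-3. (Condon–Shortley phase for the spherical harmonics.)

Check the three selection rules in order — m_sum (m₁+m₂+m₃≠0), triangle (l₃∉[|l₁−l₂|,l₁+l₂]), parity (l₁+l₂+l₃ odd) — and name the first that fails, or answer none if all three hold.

Σmᵢ = 0  ✓
l₃∈[|l₁−l₂|,l₁+l₂]=[2,4], have l₃=5  ✗
Σlᵢ = 9 ⇒ odd

triangle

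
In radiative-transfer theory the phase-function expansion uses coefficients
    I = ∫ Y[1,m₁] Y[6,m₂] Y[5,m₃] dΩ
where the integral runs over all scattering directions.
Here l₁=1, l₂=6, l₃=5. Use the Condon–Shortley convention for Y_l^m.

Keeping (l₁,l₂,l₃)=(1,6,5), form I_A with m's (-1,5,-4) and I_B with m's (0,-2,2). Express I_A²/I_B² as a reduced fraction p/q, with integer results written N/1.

l's match ⇒ only the (l;m) 3-j factors differ between A and B.
A: triangle coeff Δ(1,6,5) = 1/858; Σ_t [2,2]: t=2:+1/725760 = 1/725760; (3j)²=5/78 [(1 6 5; -1 5 -4)], sign=-1
B: triangle coeff Δ(1,6,5) = 1/858; Σ_t [1,1]: t=1:−1/30240 = -1/30240; (3j)²=16/429 [(1 6 5; 0 -2 2)], sign=+1
I_A²/I_B² = (5/78)/(16/429) = 55/32

55/32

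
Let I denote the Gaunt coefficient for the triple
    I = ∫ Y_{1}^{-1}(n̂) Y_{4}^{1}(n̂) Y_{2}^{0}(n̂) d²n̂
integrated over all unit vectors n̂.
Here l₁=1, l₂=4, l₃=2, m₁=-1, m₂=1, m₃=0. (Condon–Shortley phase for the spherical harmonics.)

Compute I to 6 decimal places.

0.000000

|1−4|≤2≤1+4 violated ⇒ I = 0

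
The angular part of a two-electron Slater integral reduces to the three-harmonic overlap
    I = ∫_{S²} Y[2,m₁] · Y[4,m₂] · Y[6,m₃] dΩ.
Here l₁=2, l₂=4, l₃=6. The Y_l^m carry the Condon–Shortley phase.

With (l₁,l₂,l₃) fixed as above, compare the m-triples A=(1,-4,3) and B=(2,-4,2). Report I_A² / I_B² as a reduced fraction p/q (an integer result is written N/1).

9/1

l's match ⇒ only the (l;m) 3-j factors differ between A and B.
A: triangle coeff Δ(2,4,6) = 1/6435; Σ_t [0,0]: t=0:+1/241920 = 1/241920; (3j)²=1/715 [(2 4 6; 1 -4 3)], sign=-1
B: triangle coeff Δ(2,4,6) = 1/6435; Σ_t [0,0]: t=0:+1/967680 = 1/967680; (3j)²=1/6435 [(2 4 6; 2 -4 2)], sign=+1
I_A²/I_B² = (1/715)/(1/6435) = 9/1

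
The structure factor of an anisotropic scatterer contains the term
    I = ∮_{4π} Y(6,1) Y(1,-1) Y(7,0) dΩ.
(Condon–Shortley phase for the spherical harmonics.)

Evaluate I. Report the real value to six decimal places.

Checks pass: Σm=0; 14 even; l₃=7∈[5,7].
(2·6+1)(2·1+1)(2·7+1) = 585
Δ: 0! 12! 2! / 15! → 1/1365
sum: t=0:+1/518400 = 1/518400
3j²(6 1 7; 0 0 0) = Δ·Π!·Σ² = 7/195  (sign -1)
sum: t=0:+1/1209600 = 1/1209600
3j²(6 1 7; 1 -1 0) = Δ·Π!·Σ² = 1/65  (sign -1)
combine: 4πI² = 585·7/195·1/65 = 21/65
take √, sign +1: I = 0.16034227

0.160342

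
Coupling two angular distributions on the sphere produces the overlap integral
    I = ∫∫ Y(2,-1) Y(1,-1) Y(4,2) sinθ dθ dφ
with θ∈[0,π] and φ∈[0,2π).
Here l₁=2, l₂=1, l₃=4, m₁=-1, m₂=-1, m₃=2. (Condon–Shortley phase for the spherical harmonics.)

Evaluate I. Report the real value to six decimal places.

0.000000

|2−1|≤4≤2+1 violated ⇒ I = 0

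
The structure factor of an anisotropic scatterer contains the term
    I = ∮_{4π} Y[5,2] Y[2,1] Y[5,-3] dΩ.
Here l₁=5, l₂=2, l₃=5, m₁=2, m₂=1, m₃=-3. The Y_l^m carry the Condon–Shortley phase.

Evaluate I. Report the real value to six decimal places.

-0.161739

Checks pass: Σm=0; 12 even; l₃=5∈[3,7].
(2·5+1)(2·2+1)(2·5+1) = 605
Δ: 2! 8! 2! / 13! → 1/38610
sum: t=0:+1/2880 t=1:−1/576 t=2:+1/2880 = -1/960
3j²(5 2 5; 0 0 0) = Δ·Π!·Σ² = 10/429  (sign +1)
sum: t=1:−1/2880 t=2:+1/10080 = -1/4032
3j²(5 2 5; 2 1 -3) = Δ·Π!·Σ² = 10/429  (sign -1)
combine: 4πI² = 605·10/429·10/429 = 500/1521
take √, sign -1: I = -0.16173926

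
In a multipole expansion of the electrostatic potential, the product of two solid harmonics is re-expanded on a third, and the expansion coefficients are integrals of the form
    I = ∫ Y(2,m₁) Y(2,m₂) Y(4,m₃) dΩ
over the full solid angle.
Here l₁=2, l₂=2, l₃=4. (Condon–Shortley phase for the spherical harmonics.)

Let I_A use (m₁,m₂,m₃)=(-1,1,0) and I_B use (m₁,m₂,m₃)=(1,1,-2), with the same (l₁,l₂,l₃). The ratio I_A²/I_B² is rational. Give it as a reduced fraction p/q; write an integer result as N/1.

2/5

Same 2,2,4: normalisation and zero-m 3j drop out of the ratio.
A: Δ: 0! 4! 4! / 9! → 1/630; sum: t=0:+1/36 = 1/36; 3j²(2 2 4; -1 1 0) = Δ·Π!·Σ² = 8/315  (sign +1)
B: Δ: 0! 4! 4! / 9! → 1/630; sum: t=0:+1/36 = 1/36; 3j²(2 2 4; 1 1 -2) = Δ·Π!·Σ² = 4/63  (sign +1)
I_A²/I_B² = (8/315)/(4/63) = 2/5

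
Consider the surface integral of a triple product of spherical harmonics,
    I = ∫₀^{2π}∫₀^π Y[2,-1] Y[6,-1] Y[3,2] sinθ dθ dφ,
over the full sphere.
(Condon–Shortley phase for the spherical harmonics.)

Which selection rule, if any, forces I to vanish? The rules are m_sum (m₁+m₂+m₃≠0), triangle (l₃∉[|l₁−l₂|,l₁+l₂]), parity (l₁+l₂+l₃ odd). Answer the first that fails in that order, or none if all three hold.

Σmᵢ = 0  ✓
l₃∈[|l₁−l₂|,l₁+l₂]=[4,8], have l₃=3  ✗
Σlᵢ = 11 ⇒ odd

triangle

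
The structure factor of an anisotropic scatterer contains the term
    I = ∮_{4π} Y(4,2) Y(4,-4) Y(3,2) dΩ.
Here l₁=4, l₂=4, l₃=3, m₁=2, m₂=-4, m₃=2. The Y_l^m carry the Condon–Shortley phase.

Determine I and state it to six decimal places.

0.000000

l₁+l₂+l₃=11 is odd: 3j(l;000)=0 ⇒ I=0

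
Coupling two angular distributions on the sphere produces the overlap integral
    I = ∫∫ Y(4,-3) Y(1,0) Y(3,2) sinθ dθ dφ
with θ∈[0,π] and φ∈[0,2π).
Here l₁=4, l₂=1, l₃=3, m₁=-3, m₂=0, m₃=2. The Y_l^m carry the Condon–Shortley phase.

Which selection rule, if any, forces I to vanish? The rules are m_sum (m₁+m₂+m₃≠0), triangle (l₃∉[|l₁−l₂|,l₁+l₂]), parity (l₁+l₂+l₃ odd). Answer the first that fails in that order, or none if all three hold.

m₁+m₂+m₃ = -3 + 0 + 2 = -1  ✗
triangle: |4−1|=3 ≤ l₃=3 ≤ 4+1=5
parity: l₁+l₂+l₃ = 8 is even

m_sum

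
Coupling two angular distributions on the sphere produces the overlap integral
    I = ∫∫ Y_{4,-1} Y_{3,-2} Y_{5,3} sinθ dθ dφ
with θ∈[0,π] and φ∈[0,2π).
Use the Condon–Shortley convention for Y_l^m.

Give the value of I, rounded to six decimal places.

m-sum 0 ✓  L=12 even ✓  1≤5≤7 ✓
Π(2lᵢ+1) = 9×7×11 = 693
triangle coeff Δ(4,3,5) = 1/180180
Σ_t [0,2]: t=0:+1/576 t=1:−1/144 t=2:+1/576 = -1/288
(3j)²=20/1001 [(4 3 5; 0 0 0)], sign=+1
Σ_t [0,1]: t=0:+1/1440 t=1:−1/1152 = -1/5760
(3j)²=1/858 [(4 3 5; -1 -2 3)], sign=-1
⇒ 4πI² = 30/1859
I = (-1)√(30/1859/(4π)) = -0.03583571

-0.035836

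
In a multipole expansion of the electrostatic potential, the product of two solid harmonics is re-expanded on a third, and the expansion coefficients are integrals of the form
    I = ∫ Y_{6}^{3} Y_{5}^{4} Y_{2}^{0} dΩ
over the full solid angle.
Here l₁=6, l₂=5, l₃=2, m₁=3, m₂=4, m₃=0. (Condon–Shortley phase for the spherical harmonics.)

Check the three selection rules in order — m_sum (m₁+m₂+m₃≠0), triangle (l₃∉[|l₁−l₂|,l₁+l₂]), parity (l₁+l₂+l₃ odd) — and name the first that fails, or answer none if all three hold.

m_sum

Σmᵢ = 7  ✗
l₃∈[|l₁−l₂|,l₁+l₂]=[1,11], have l₃=2
Σlᵢ = 13 ⇒ odd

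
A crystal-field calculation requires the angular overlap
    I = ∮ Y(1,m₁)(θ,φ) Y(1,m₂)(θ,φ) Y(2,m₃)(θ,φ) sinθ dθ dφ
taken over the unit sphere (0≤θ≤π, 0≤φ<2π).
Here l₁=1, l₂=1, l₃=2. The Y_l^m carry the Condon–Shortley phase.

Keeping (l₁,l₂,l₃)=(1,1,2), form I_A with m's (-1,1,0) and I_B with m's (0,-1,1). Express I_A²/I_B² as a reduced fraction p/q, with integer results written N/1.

l's match ⇒ only the (l;m) 3-j factors differ between A and B.
A: triangle coeff Δ(1,1,2) = 1/30; Σ_t [0,0]: t=0:+1/4 = 1/4; (3j)²=1/30 [(1 1 2; -1 1 0)], sign=+1
B: triangle coeff Δ(1,1,2) = 1/30; Σ_t [0,0]: t=0:+1/2 = 1/2; (3j)²=1/10 [(1 1 2; 0 -1 1)], sign=-1
I_A²/I_B² = (1/30)/(1/10) = 1/3

1/3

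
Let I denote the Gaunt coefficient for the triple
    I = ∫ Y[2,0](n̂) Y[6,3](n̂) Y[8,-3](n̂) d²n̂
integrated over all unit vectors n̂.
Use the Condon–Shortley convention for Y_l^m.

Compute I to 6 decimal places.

m-sum 0 ✓  L=16 even ✓  4≤8≤8 ✓
Π(2lᵢ+1) = 5×13×17 = 1105
triangle coeff Δ(2,6,8) = 1/30940
Σ_t [0,0]: t=0:+1/2073600 = 1/2073600
(3j)²=28/1105 [(2 6 8; 0 0 0)], sign=+1
Σ_t [0,0]: t=0:+1/8709120 = 1/8709120
(3j)²=55/3094 [(2 6 8; 0 3 -3)], sign=-1
⇒ 4πI² = 110/221
I = (-1)√(110/221/(4π)) = -0.19901934

-0.199019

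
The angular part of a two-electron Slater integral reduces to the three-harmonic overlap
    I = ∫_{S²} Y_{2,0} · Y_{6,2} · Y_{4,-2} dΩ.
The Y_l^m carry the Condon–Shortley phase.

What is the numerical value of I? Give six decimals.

Rules hold: Σm=0, L=12 even, 4≤4≤8.
N = 5·13·9 = 585
Δ = 4!·0!·8!/13! = 1/6435
Racah Σ t=2..2: t=2:+1/2304 = 1/2304
⇒ 3j(2 6 4; 0 0 0)² = 5/143, sgn +1
Racah Σ t=2..2: t=2:+1/5760 = 1/5760
⇒ 3j(2 6 4; 0 2 -2)² = 56/2145, sgn +1
4πI² = N·(3j₀)²·(3jₘ)² = 840/1573
I = +1·√(0.534011/4π) = 0.20614383

0.206144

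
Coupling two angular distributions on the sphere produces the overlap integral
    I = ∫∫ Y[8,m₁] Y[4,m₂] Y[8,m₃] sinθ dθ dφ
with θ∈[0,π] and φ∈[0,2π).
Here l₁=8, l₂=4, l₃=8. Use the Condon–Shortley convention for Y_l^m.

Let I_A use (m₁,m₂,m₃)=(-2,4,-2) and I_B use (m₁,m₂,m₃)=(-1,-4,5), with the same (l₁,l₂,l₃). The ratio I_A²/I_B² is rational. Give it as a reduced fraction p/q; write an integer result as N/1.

252/143

Shared (l₁,l₂,l₃)=(8,4,8): N and (l;000)² cancel in I_A²/I_B².
A: Δ = 4!·12!·4!/21! = 1/185175900; Racah Σ t=4..4: t=4:+1/298598400 = 1/298598400; ⇒ 3j(8 4 8; -2 4 -2)² = 70/4199, sgn +1
B: Δ = 4!·12!·4!/21! = 1/185175900; Racah Σ t=0..0: t=0:+1/1254113280 = 1/1254113280; ⇒ 3j(8 4 8; -1 -4 5)² = 55/5814, sgn -1
I_A²/I_B² = (70/4199)/(55/5814) = 252/143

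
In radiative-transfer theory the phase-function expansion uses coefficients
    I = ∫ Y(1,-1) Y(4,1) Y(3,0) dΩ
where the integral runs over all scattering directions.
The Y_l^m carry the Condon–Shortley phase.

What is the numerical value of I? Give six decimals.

Checks pass: Σm=0; 8 even; l₃=3∈[3,5].
(2·1+1)(2·4+1)(2·3+1) = 189
Δ: 2! 0! 6! / 9! → 1/252
sum: t=1:−1/36 = -1/36
3j²(1 4 3; 0 0 0) = Δ·Π!·Σ² = 4/63  (sign +1)
sum: t=2:+1/72 = 1/72
3j²(1 4 3; -1 1 0) = Δ·Π!·Σ² = 5/126  (sign -1)
combine: 4πI² = 189·4/63·5/126 = 10/21
take √, sign -1: I = -0.19466390

-0.194664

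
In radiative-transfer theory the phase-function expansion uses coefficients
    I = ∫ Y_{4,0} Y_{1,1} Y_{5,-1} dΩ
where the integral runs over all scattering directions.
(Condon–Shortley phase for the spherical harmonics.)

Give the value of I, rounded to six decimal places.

-0.190188

m-sum 0 ✓  L=10 even ✓  3≤5≤5 ✓
Π(2lᵢ+1) = 9×3×11 = 297
triangle coeff Δ(4,1,5) = 1/495
Σ_t [0,0]: t=0:+1/576 = 1/576
(3j)²=5/99 [(4 1 5; 0 0 0)], sign=-1
Σ_t [0,0]: t=0:+1/1152 = 1/1152
(3j)²=1/33 [(4 1 5; 0 1 -1)], sign=+1
⇒ 4πI² = 5/11
I = (-1)√(5/11/(4π)) = -0.19018827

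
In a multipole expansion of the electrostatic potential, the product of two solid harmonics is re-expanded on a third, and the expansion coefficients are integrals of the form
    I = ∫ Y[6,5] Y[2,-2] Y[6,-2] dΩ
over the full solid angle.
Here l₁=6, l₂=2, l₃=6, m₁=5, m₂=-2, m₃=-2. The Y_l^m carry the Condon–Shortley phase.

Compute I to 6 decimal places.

Σmᵢ = 1 ≠ 0, so the φ-integral vanishes; I = 0

0.000000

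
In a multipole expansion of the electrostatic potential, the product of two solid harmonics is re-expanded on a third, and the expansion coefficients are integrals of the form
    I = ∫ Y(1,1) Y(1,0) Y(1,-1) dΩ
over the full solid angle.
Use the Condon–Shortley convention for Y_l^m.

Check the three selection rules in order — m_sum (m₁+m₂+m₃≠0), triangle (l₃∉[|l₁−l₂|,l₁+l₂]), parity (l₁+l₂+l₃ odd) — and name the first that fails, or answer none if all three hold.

azimuthal sum: 1 + 0 − 1 = 0  ✓
0 ≤ 1 ≤ 2 (triangle on l)  ✓
L = 1 + 1 + 1 = 3 (odd)  ✗

parity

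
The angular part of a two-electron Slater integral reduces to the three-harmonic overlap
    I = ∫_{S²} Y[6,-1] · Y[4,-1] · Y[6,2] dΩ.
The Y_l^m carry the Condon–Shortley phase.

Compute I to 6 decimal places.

Checks pass: Σm=0; 16 even; l₃=6∈[2,10].
(2·6+1)(2·4+1)(2·6+1) = 1521
Δ: 4! 8! 4! / 17! → 1/15315300
sum: t=0:+1/829440 t=1:−1/25920 t=2:+1/9216 t=3:−1/25920 t=4:+1/829440 = 7/207360
3j²(6 4 6; 0 0 0) = Δ·Π!·Σ² = 28/2431  (sign +1)
sum: t=0:+1/725760 t=1:−1/34560 t=2:+1/17280 t=3:−1/82944 = 53/2903040
3j²(6 4 6; -1 -1 2) = Δ·Π!·Σ² = 2809/306306  (sign +1)
combine: 4πI² = 1521·28/2431·2809/306306 = 5618/34969
take √, sign +1: I = 0.11306920

0.113069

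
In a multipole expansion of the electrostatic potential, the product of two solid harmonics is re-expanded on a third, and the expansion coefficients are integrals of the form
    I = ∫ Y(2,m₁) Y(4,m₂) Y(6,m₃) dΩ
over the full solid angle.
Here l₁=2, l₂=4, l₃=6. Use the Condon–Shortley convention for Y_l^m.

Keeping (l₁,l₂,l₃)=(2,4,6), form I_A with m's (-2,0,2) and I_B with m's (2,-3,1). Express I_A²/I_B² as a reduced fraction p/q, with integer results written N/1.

14/1

l's match ⇒ only the (l;m) 3-j factors differ between A and B.
A: triangle coeff Δ(2,4,6) = 1/6435; Σ_t [0,0]: t=0:+1/13824 = 1/13824; (3j)²=14/1287 [(2 4 6; -2 0 2)], sign=+1
B: triangle coeff Δ(2,4,6) = 1/6435; Σ_t [0,0]: t=0:+1/120960 = 1/120960; (3j)²=1/1287 [(2 4 6; 2 -3 1)], sign=-1
I_A²/I_B² = (14/1287)/(1/1287) = 14/1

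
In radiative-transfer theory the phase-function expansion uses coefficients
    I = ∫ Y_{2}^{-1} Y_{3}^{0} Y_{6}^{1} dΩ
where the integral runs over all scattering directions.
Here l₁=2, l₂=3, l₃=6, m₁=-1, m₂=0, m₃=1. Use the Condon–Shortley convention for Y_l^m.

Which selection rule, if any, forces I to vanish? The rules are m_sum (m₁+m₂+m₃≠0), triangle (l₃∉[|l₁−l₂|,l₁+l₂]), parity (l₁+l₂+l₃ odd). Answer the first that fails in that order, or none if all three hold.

triangle

Σmᵢ = 0  ✓
l₃∈[|l₁−l₂|,l₁+l₂]=[1,5], have l₃=6  ✗
Σlᵢ = 11 ⇒ odd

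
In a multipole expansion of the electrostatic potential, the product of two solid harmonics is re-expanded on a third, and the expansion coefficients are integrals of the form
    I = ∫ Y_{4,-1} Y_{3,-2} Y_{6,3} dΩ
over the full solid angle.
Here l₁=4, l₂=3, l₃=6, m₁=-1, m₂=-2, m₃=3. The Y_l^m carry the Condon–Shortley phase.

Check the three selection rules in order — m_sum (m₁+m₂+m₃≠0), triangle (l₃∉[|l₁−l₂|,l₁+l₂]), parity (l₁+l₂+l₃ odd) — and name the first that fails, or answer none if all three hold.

azimuthal sum: -1 − 2 + 3 = 0  ✓
1 ≤ 6 ≤ 7 (triangle on l)  ✓
L = 4 + 3 + 6 = 13 (odd)  ✗

parity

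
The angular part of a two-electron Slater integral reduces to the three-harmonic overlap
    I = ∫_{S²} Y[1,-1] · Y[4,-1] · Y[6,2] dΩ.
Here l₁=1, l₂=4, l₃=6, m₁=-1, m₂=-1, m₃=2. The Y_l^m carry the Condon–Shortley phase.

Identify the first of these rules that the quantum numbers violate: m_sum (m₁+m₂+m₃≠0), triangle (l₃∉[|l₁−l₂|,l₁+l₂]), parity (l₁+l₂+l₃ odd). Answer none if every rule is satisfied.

triangle

azimuthal sum: -1 − 1 + 2 = 0  ✓
3 ≤ 6 ≤ 5 (triangle on l)  ✗
L = 1 + 4 + 6 = 11 (odd)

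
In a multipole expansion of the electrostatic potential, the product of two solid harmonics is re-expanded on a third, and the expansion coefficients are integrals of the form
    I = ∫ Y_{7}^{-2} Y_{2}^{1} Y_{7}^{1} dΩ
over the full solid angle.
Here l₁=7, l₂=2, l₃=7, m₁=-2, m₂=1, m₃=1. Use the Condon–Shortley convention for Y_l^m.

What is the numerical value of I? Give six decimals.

0.077064

Checks pass: Σm=0; 16 even; l₃=7∈[5,9].
(2·7+1)(2·2+1)(2·7+1) = 1125
Δ: 2! 12! 2! / 17! → 1/185640
sum: t=0:+1/2419200 t=1:−1/518400 t=2:+1/2419200 = -1/907200
3j²(7 2 7; 0 0 0) = Δ·Π!·Σ² = 56/3315  (sign +1)
sum: t=1:−1/1935360 t=2:+1/1209600 = 1/3225600
3j²(7 2 7; -2 1 1) = Δ·Π!·Σ² = 243/61880  (sign +1)
combine: 4πI² = 1125·56/3315·243/61880 = 3645/48841
take √, sign +1: I = 0.07706400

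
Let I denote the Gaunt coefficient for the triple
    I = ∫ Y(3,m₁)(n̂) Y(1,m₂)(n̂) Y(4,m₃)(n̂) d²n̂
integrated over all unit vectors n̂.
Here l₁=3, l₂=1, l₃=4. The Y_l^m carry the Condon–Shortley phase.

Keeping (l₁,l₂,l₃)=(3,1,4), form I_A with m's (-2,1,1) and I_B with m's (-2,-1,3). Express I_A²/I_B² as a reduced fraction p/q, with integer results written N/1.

Shared (l₁,l₂,l₃)=(3,1,4): N and (l;000)² cancel in I_A²/I_B².
A: Δ = 0!·6!·2!/9! = 1/252; Racah Σ t=0..0: t=0:+1/240 = 1/240; ⇒ 3j(3 1 4; -2 1 1)² = 1/84, sgn -1
B: Δ = 0!·6!·2!/9! = 1/252; Racah Σ t=0..0: t=0:+1/240 = 1/240; ⇒ 3j(3 1 4; -2 -1 3)² = 1/12, sgn -1
I_A²/I_B² = (1/84)/(1/12) = 1/7

1/7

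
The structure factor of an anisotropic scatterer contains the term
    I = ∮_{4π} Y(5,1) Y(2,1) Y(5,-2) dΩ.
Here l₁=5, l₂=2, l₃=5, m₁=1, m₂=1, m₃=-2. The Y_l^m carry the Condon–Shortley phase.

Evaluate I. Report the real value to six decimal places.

0.104819

m-sum 0 ✓  L=12 even ✓  3≤5≤7 ✓
Π(2lᵢ+1) = 11×5×11 = 605
triangle coeff Δ(5,2,5) = 1/38610
Σ_t [0,2]: t=0:+1/2880 t=1:−1/576 t=2:+1/2880 = -1/960
(3j)²=10/429 [(5 2 5; 0 0 0)], sign=+1
Σ_t [1,2]: t=1:−1/1440 t=2:+1/2880 = -1/2880
(3j)²=7/715 [(5 2 5; 1 1 -2)], sign=+1
⇒ 4πI² = 70/507
I = (+1)√(70/507/(4π)) = 0.10481902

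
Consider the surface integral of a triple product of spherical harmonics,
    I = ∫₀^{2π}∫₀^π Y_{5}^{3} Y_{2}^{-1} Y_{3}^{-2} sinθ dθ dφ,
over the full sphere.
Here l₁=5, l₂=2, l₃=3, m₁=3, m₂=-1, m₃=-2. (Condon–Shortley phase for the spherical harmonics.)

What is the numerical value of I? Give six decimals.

-0.253584

Rules hold: Σm=0, L=10 even, 3≤3≤7.
N = 11·5·7 = 385
Δ = 4!·6!·0!/11! = 1/2310
Racah Σ t=2..2: t=2:+1/144 = 1/144
⇒ 3j(5 2 3; 0 0 0)² = 10/231, sgn -1
Racah Σ t=1..1: t=1:−1/720 = -1/720
⇒ 3j(5 2 3; 3 -1 -2)² = 8/165, sgn +1
4πI² = N·(3j₀)²·(3jₘ)² = 80/99
I = -1·√(0.808081/4π) = -0.25358436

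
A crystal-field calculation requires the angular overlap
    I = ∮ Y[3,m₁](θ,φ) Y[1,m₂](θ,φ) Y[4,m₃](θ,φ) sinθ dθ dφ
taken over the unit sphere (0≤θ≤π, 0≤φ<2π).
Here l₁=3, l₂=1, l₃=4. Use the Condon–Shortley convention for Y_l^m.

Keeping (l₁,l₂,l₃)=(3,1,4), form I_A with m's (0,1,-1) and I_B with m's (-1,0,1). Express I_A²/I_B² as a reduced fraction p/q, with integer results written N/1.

2/3

Shared (l₁,l₂,l₃)=(3,1,4): N and (l;000)² cancel in I_A²/I_B².
A: Δ = 0!·6!·2!/9! = 1/252; Racah Σ t=0..0: t=0:+1/72 = 1/72; ⇒ 3j(3 1 4; 0 1 -1)² = 5/126, sgn -1
B: Δ = 0!·6!·2!/9! = 1/252; Racah Σ t=0..0: t=0:+1/48 = 1/48; ⇒ 3j(3 1 4; -1 0 1)² = 5/84, sgn -1
I_A²/I_B² = (5/126)/(5/84) = 2/3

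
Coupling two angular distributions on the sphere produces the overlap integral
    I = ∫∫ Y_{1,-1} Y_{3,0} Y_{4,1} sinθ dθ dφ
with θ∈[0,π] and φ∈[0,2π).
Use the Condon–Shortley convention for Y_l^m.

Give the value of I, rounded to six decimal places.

m-sum 0 ✓  L=8 even ✓  2≤4≤4 ✓
Π(2lᵢ+1) = 3×7×9 = 189
triangle coeff Δ(1,3,4) = 1/252
Σ_t [0,0]: t=0:+1/36 = 1/36
(3j)²=4/63 [(1 3 4; 0 0 0)], sign=+1
Σ_t [0,0]: t=0:+1/72 = 1/72
(3j)²=5/126 [(1 3 4; -1 0 1)], sign=-1
⇒ 4πI² = 10/21
I = (-1)√(10/21/(4π)) = -0.19466390

-0.194664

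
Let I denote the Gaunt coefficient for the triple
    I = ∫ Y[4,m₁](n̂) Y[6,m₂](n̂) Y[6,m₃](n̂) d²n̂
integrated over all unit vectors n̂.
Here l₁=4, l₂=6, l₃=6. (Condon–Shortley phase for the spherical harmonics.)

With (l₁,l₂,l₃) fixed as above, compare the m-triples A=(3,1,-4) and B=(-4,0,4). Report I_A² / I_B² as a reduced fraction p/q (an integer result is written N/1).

25/21

l's match ⇒ only the (l;m) 3-j factors differ between A and B.
A: triangle coeff Δ(4,6,6) = 1/15315300; Σ_t [0,1]: t=0:+1/725760 t=1:−1/207360 = -1/290304; (3j)²=125/7293 [(4 6 6; 3 1 -4)], sign=-1
B: triangle coeff Δ(4,6,6) = 1/15315300; Σ_t [4,4]: t=4:+1/829440 = 1/829440; (3j)²=35/2431 [(4 6 6; -4 0 4)], sign=+1
I_A²/I_B² = (125/7293)/(35/2431) = 25/21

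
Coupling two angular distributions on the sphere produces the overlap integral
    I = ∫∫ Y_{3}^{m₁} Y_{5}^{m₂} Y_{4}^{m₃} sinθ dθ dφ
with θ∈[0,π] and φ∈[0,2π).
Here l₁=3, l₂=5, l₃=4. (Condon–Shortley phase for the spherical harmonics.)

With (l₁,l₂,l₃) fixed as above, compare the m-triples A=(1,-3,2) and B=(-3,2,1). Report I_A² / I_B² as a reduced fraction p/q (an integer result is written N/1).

l's match ⇒ only the (l;m) 3-j factors differ between A and B.
A: triangle coeff Δ(3,5,4) = 1/180180; Σ_t [0,2]: t=0:+1/2304 t=1:−1/720 t=2:+1/5760 = -1/1280; (3j)²=27/1430 [(3 5 4; 1 -3 2)], sign=-1
B: triangle coeff Δ(3,5,4) = 1/180180; Σ_t [4,4]: t=4:+1/1728 = 1/1728; (3j)²=25/858 [(3 5 4; -3 2 1)], sign=-1
I_A²/I_B² = (27/1430)/(25/858) = 81/125

81/125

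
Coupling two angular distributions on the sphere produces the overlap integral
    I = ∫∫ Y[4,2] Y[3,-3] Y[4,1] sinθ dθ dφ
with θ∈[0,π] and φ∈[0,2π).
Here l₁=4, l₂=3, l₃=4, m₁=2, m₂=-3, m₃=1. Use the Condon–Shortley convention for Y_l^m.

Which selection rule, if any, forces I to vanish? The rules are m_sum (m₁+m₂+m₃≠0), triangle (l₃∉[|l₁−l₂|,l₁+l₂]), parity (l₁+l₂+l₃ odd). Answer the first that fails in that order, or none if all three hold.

azimuthal sum: 2 − 3 + 1 = 0  ✓
1 ≤ 4 ≤ 7 (triangle on l)  ✓
L = 4 + 3 + 4 = 11 (odd)  ✗

parity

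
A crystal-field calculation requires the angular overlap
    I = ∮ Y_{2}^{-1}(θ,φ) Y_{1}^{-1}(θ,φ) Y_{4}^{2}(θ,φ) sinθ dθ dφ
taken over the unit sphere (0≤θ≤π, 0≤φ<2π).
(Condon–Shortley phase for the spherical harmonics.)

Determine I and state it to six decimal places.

0.000000

triangle: need 1≤l₃≤3, have 4; I=0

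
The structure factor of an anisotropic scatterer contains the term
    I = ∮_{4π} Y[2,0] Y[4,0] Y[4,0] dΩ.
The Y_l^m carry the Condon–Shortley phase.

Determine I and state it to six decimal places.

Checks pass: Σm=0; 10 even; l₃=4∈[2,6].
(2·2+1)(2·4+1)(2·4+1) = 405
Δ: 2! 2! 6! / 11! → 1/13860
sum: t=0:+1/192 t=1:−1/36 t=2:+1/192 = -5/288
3j²(2 4 4; 0 0 0) = Δ·Π!·Σ² = 20/693  (sign -1)
(m-triple is (0,0,0) — same symbol as above.)
combine: 4πI² = 405·20/693·20/693 = 2000/5929
take √, sign +1: I = 0.16383977

0.163840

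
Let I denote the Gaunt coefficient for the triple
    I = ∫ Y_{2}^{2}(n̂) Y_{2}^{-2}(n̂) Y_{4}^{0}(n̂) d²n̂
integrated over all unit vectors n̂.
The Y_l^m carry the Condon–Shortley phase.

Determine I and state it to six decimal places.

0.040299

m-sum 0 ✓  L=8 even ✓  0≤4≤4 ✓
Π(2lᵢ+1) = 5×5×9 = 225
triangle coeff Δ(2,2,4) = 1/630
Σ_t [0,0]: t=0:+1/16 = 1/16
(3j)²=2/35 [(2 2 4; 0 0 0)], sign=+1
Σ_t [0,0]: t=0:+1/576 = 1/576
(3j)²=1/630 [(2 2 4; 2 -2 0)], sign=+1
⇒ 4πI² = 1/49
I = (+1)√(1/49/(4π)) = 0.04029926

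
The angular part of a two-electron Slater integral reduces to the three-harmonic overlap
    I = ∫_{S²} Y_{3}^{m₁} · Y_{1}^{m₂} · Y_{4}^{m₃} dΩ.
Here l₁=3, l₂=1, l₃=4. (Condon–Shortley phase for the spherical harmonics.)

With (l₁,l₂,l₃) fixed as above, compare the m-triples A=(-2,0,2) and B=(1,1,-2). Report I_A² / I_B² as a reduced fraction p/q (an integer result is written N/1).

4/5

Shared (l₁,l₂,l₃)=(3,1,4): N and (l;000)² cancel in I_A²/I_B².
A: Δ = 0!·6!·2!/9! = 1/252; Racah Σ t=0..0: t=0:+1/120 = 1/120; ⇒ 3j(3 1 4; -2 0 2)² = 1/21, sgn +1
B: Δ = 0!·6!·2!/9! = 1/252; Racah Σ t=0..0: t=0:+1/96 = 1/96; ⇒ 3j(3 1 4; 1 1 -2)² = 5/84, sgn +1
I_A²/I_B² = (1/21)/(5/84) = 4/5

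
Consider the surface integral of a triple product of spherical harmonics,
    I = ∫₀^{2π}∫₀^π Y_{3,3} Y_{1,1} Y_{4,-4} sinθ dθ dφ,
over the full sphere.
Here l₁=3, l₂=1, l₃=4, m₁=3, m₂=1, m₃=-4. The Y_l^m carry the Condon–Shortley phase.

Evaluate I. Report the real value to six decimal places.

0.325735

Rules hold: Σm=0, L=8 even, 2≤4≤4.
N = 7·3·9 = 189
Δ = 0!·6!·2!/9! = 1/252
Racah Σ t=0..0: t=0:+1/36 = 1/36
⇒ 3j(3 1 4; 0 0 0)² = 4/63, sgn +1
Racah Σ t=0..0: t=0:+1/1440 = 1/1440
⇒ 3j(3 1 4; 3 1 -4)² = 1/9, sgn +1
4πI² = N·(3j₀)²·(3jₘ)² = 4/3
I = +1·√(1.33333/4π) = 0.32573501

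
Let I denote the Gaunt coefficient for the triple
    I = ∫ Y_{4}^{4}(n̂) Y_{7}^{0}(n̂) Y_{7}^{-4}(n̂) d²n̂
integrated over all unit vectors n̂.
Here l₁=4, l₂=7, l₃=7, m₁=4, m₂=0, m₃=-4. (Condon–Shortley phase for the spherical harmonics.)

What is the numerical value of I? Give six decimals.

0.148272

Rules hold: Σm=0, L=18 even, 3≤7≤11.
N = 9·15·15 = 2025
Δ = 4!·4!·10!/19! = 1/58198140
Racah Σ t=0..4: t=0:+1/17418240 t=1:−1/622080 t=2:+1/230400 t=3:−1/622080 t=4:+1/17418240 = 1/806400
⇒ 3j(4 7 7; 0 0 0)² = 2268/230945, sgn -1
Racah Σ t=0..0: t=0:+1/17418240 = 1/17418240
⇒ 3j(4 7 7; 4 0 -4)² = 175/12597, sgn -1
4πI² = N·(3j₀)²·(3jₘ)² = 53581500/193947611
I = +1·√(0.276268/4π) = 0.14827239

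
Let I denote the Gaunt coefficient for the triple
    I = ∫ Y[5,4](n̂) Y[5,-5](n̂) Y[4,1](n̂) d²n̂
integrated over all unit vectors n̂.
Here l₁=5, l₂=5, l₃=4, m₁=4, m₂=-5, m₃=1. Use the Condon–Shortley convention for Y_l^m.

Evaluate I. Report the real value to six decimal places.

0.184127

m-sum 0 ✓  L=14 even ✓  0≤4≤10 ✓
Π(2lᵢ+1) = 11×11×9 = 1089
triangle coeff Δ(5,5,4) = 1/3153150
Σ_t [1,5]: t=1:−1/69120 t=2:+1/1728 t=3:−1/576 t=4:+1/1728 t=5:−1/69120 = -7/11520
(3j)²=2/143 [(5 5 4; 0 0 0)], sign=-1
Σ_t [0,0]: t=0:+1/103680 = 1/103680
(3j)²=4/143 [(5 5 4; 4 -5 1)], sign=-1
⇒ 4πI² = 72/169
I = (+1)√(72/169/(4π)) = 0.18412721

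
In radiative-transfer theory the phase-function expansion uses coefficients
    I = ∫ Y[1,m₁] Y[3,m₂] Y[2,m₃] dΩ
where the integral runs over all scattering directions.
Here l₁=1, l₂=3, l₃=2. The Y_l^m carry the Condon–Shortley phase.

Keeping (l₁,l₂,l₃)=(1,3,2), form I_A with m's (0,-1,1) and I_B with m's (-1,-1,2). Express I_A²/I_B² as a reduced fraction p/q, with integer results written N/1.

Same 1,3,2: normalisation and zero-m 3j drop out of the ratio.
A: Δ: 2! 0! 4! / 7! → 1/105; sum: t=1:−1/6 = -1/6; 3j²(1 3 2; 0 -1 1) = Δ·Π!·Σ² = 8/105  (sign +1)
B: Δ: 2! 0! 4! / 7! → 1/105; sum: t=2:+1/48 = 1/48; 3j²(1 3 2; -1 -1 2) = Δ·Π!·Σ² = 1/105  (sign +1)
I_A²/I_B² = (8/105)/(1/105) = 8/1

8/1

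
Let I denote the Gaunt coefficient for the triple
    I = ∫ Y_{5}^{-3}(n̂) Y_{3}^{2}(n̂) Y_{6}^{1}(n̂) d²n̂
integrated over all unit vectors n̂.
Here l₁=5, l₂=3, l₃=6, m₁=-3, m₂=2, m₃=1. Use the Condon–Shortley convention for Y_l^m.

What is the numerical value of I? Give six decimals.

m-sum 0 ✓  L=14 even ✓  2≤6≤8 ✓
Π(2lᵢ+1) = 11×7×13 = 1001
triangle coeff Δ(5,3,6) = 1/675675
Σ_t [0,2]: t=0:+1/8640 t=1:−1/2304 t=2:+1/8640 = -7/34560
(3j)²=7/429 [(5 3 6; 0 0 0)], sign=-1
Σ_t [1,2]: t=1:−1/120960 t=2:+1/17280 = 1/20160
(3j)²=64/3003 [(5 3 6; -3 2 1)], sign=-1
⇒ 4πI² = 448/1287
I = (+1)√(448/1287/(4π)) = 0.16643505

0.166435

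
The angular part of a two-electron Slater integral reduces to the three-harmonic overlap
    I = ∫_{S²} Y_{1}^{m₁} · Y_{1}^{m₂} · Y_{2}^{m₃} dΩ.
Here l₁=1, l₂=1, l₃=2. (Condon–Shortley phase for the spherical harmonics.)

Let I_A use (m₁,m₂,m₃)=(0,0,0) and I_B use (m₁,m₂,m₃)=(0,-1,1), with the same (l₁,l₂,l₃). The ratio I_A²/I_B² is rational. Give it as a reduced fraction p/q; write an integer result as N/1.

Shared (l₁,l₂,l₃)=(1,1,2): N and (l;000)² cancel in I_A²/I_B².
A: Δ = 0!·2!·2!/5! = 1/30; Racah Σ t=0..0: t=0:+1/1 = 1/1; ⇒ 3j(1 1 2; 0 0 0)² = 2/15, sgn +1
B: Δ = 0!·2!·2!/5! = 1/30; Racah Σ t=0..0: t=0:+1/2 = 1/2; ⇒ 3j(1 1 2; 0 -1 1)² = 1/10, sgn -1
I_A²/I_B² = (2/15)/(1/10) = 4/3

4/3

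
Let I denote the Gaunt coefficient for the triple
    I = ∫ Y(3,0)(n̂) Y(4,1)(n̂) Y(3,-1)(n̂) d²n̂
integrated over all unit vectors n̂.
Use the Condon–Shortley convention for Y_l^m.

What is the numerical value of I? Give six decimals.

-0.099323

Rules hold: Σm=0, L=10 even, 1≤3≤7.
N = 7·9·7 = 441
Δ = 4!·2!·4!/11! = 1/34650
Racah Σ t=1..3: t=1:−1/72 t=2:+1/16 t=3:−1/72 = 5/144
⇒ 3j(3 4 3; 0 0 0)² = 2/77, sgn -1
Racah Σ t=1..3: t=1:−1/288 t=2:+1/24 t=3:−1/48 = 5/288
⇒ 3j(3 4 3; 0 1 -1)² = 5/462, sgn +1
4πI² = N·(3j₀)²·(3jₘ)² = 15/121
I = -1·√(0.123967/4π) = -0.09932258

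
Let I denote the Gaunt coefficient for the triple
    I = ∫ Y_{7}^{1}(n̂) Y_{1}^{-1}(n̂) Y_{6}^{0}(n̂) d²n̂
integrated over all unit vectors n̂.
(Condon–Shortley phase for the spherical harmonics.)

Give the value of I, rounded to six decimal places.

m-sum 0 ✓  L=14 even ✓  6≤6≤8 ✓
Π(2lᵢ+1) = 15×3×13 = 585
triangle coeff Δ(7,1,6) = 1/1365
Σ_t [1,1]: t=1:−1/518400 = -1/518400
(3j)²=7/195 [(7 1 6; 0 0 0)], sign=-1
Σ_t [0,0]: t=0:+1/1036800 = 1/1036800
(3j)²=4/195 [(7 1 6; 1 -1 0)], sign=+1
⇒ 4πI² = 28/65
I = (-1)√(28/65/(4π)) = -0.18514731

-0.185147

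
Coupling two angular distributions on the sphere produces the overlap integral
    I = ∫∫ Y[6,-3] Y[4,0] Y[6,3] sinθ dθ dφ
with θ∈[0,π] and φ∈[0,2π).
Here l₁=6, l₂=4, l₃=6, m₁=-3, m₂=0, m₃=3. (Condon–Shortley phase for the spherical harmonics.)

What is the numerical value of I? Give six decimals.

0.081461

m-sum 0 ✓  L=16 even ✓  2≤6≤10 ✓
Π(2lᵢ+1) = 13×9×13 = 1521
triangle coeff Δ(6,4,6) = 1/15315300
Σ_t [0,4]: t=0:+1/829440 t=1:−1/25920 t=2:+1/9216 t=3:−1/25920 t=4:+1/829440 = 7/207360
(3j)²=28/2431 [(6 4 6; 0 0 0)], sign=+1
Σ_t [1,4]: t=1:−1/1451520 t=2:+1/80640 t=3:−1/51840 t=4:+1/414720 = -1/193536
(3j)²=81/17017 [(6 4 6; -3 0 3)], sign=+1
⇒ 4πI² = 2916/34969
I = (+1)√(2916/34969/(4π)) = 0.08146053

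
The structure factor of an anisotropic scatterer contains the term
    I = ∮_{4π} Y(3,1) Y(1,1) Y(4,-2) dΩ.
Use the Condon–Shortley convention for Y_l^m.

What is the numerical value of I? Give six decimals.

Rules hold: Σm=0, L=8 even, 2≤4≤4.
N = 7·3·9 = 189
Δ = 0!·6!·2!/9! = 1/252
Racah Σ t=0..0: t=0:+1/36 = 1/36
⇒ 3j(3 1 4; 0 0 0)² = 4/63, sgn +1
Racah Σ t=0..0: t=0:+1/96 = 1/96
⇒ 3j(3 1 4; 1 1 -2)² = 5/84, sgn +1
4πI² = N·(3j₀)²·(3jₘ)² = 5/7
I = +1·√(0.714286/4π) = 0.23841361

0.238414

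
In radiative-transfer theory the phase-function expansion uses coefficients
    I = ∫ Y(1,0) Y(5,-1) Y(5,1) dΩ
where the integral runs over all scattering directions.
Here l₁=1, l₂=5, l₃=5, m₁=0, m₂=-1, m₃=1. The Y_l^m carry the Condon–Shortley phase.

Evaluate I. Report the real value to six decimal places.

0.000000

Σlᵢ=11 odd — θ-integrand is odd under cosθ→−cosθ; I=0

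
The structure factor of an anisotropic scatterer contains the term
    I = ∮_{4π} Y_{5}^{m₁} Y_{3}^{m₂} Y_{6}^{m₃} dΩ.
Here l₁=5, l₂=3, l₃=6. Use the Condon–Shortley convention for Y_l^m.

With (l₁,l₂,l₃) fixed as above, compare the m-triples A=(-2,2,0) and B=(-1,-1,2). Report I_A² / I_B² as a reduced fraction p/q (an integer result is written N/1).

3/2

Shared (l₁,l₂,l₃)=(5,3,6): N and (l;000)² cancel in I_A²/I_B².
A: Δ = 2!·8!·4!/15! = 1/675675; Racah Σ t=1..2: t=1:−1/34560 t=2:+1/8640 = 1/11520; ⇒ 3j(5 3 6; -2 2 0)² = 3/143, sgn +1
B: Δ = 2!·8!·4!/15! = 1/675675; Racah Σ t=0..2: t=0:+1/11520 t=1:−1/4320 t=2:+1/27648 = -1/9216; ⇒ 3j(5 3 6; -1 -1 2)² = 2/143, sgn -1
I_A²/I_B² = (3/143)/(2/143) = 3/2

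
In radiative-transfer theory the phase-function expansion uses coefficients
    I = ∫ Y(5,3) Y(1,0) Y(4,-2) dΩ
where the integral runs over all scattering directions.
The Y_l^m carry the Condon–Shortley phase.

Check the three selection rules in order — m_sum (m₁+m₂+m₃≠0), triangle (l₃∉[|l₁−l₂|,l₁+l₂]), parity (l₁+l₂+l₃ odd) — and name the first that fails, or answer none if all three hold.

m₁+m₂+m₃ = 3 + 0 − 2 = 1  ✗
triangle: |5−1|=4 ≤ l₃=4 ≤ 5+1=6
parity: l₁+l₂+l₃ = 10 is even

m_sum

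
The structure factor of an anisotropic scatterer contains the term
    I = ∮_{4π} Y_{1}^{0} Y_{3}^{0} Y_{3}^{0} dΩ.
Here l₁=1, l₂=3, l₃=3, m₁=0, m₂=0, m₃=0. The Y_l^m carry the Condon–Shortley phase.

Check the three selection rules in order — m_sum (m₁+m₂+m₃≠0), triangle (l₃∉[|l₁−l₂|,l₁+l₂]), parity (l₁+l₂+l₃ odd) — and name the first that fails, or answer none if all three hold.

Σmᵢ = 0  ✓
l₃∈[|l₁−l₂|,l₁+l₂]=[2,4], have l₃=3  ✓
Σlᵢ = 7 ⇒ odd  ✗

parity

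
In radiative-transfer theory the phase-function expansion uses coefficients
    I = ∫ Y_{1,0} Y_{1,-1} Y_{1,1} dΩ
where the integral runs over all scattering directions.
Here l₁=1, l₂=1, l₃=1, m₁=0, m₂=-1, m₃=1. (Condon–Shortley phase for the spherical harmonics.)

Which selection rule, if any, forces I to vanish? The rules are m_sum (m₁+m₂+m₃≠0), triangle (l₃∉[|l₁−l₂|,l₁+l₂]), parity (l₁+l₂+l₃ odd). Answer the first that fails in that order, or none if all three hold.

m₁+m₂+m₃ = 0 − 1 + 1 = 0  ✓
triangle: |1−1|=0 ≤ l₃=1 ≤ 1+1=2  ✓
parity: l₁+l₂+l₃ = 3 is odd  ✗

parity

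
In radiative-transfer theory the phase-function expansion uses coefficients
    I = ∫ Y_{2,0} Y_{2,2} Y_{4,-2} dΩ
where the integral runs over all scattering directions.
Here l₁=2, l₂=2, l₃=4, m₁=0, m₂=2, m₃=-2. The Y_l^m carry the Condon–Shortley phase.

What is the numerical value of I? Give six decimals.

Checks pass: Σm=0; 8 even; l₃=4∈[0,4].
(2·2+1)(2·2+1)(2·4+1) = 225
Δ: 0! 4! 4! / 9! → 1/630
sum: t=0:+1/16 = 1/16
3j²(2 2 4; 0 0 0) = Δ·Π!·Σ² = 2/35  (sign +1)
sum: t=0:+1/96 = 1/96
3j²(2 2 4; 0 2 -2) = Δ·Π!·Σ² = 1/42  (sign +1)
combine: 4πI² = 225·2/35·1/42 = 15/49
take √, sign +1: I = 0.15607835

0.156078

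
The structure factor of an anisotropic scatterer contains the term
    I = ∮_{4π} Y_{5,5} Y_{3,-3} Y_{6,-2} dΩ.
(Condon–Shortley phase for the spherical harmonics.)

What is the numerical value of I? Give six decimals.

-0.036034

m-sum 0 ✓  L=14 even ✓  2≤6≤8 ✓
Π(2lᵢ+1) = 11×7×13 = 1001
triangle coeff Δ(5,3,6) = 1/675675
Σ_t [0,2]: t=0:+1/8640 t=1:−1/2304 t=2:+1/8640 = -7/34560
(3j)²=7/429 [(5 3 6; 0 0 0)], sign=-1
Σ_t [0,0]: t=0:+1/1935360 = 1/1935360
(3j)²=1/1001 [(5 3 6; 5 -3 -2)], sign=+1
⇒ 4πI² = 7/429
I = (-1)√(7/429/(4π)) = -0.03603425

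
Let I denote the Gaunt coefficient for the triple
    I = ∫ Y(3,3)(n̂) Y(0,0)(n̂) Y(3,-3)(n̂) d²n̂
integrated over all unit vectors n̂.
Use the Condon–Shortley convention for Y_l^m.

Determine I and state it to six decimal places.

Rules hold: Σm=0, L=6 even, 3≤3≤3.
N = 7·1·7 = 49
Δ = 0!·6!·0!/7! = 1/7
Racah Σ t=0..0: t=0:+1/36 = 1/36
⇒ 3j(3 0 3; 0 0 0)² = 1/7, sgn -1
Racah Σ t=0..0: t=0:+1/720 = 1/720
⇒ 3j(3 0 3; 3 0 -3)² = 1/7, sgn +1
4πI² = N·(3j₀)²·(3jₘ)² = 1/1
I = -1·√(1/4π) = -0.28209479

-0.282095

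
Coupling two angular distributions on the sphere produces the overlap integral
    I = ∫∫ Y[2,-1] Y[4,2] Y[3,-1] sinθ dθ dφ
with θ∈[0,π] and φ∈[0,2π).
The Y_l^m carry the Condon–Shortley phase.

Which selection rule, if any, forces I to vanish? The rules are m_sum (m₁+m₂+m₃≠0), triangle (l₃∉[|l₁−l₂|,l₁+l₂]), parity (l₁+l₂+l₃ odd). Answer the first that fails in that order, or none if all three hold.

m₁+m₂+m₃ = -1 + 2 − 1 = 0  ✓
triangle: |2−4|=2 ≤ l₃=3 ≤ 2+4=6  ✓
parity: l₁+l₂+l₃ = 9 is odd  ✗

parity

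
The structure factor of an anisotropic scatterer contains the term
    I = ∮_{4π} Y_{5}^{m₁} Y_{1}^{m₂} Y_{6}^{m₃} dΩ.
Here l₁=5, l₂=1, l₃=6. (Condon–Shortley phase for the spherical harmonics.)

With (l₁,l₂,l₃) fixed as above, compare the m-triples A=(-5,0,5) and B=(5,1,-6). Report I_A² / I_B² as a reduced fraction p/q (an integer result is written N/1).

1/6

Same 5,1,6: normalisation and zero-m 3j drop out of the ratio.
A: Δ: 0! 10! 2! / 13! → 1/858; sum: t=0:+1/3628800 = 1/3628800; 3j²(5 1 6; -5 0 5) = Δ·Π!·Σ² = 1/78  (sign -1)
B: Δ: 0! 10! 2! / 13! → 1/858; sum: t=0:+1/7257600 = 1/7257600; 3j²(5 1 6; 5 1 -6) = Δ·Π!·Σ² = 1/13  (sign +1)
I_A²/I_B² = (1/78)/(1/13) = 1/6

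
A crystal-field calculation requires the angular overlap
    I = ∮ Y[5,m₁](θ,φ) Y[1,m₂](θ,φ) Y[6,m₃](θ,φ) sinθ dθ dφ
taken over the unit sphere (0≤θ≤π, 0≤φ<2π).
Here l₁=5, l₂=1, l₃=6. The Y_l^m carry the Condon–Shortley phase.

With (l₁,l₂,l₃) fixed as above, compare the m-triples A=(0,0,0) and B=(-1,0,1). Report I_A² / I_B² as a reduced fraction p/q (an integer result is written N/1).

l's match ⇒ only the (l;m) 3-j factors differ between A and B.
A: triangle coeff Δ(5,1,6) = 1/858; Σ_t [0,0]: t=0:+1/14400 = 1/14400; (3j)²=6/143 [(5 1 6; 0 0 0)], sign=+1
B: triangle coeff Δ(5,1,6) = 1/858; Σ_t [0,0]: t=0:+1/17280 = 1/17280; (3j)²=35/858 [(5 1 6; -1 0 1)], sign=-1
I_A²/I_B² = (6/143)/(35/858) = 36/35

36/35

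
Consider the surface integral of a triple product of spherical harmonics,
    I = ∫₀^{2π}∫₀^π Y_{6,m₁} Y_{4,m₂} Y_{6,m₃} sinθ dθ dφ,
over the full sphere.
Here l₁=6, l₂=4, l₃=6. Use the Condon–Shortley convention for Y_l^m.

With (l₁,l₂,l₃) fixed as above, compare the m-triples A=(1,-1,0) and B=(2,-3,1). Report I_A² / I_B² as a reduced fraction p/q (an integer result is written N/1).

l's match ⇒ only the (l;m) 3-j factors differ between A and B.
A: triangle coeff Δ(6,4,6) = 1/15315300; Σ_t [0,3]: t=0:+1/103680 t=1:−1/13824 t=2:+1/17280 t=3:−1/207360 = -1/103680; (3j)²=10/7293 [(6 4 6; 1 -1 0)], sign=-1
B: triangle coeff Δ(6,4,6) = 1/15315300; Σ_t [0,1]: t=0:+1/82944 t=1:−1/103680 = 1/414720; (3j)²=49/43758 [(6 4 6; 2 -3 1)], sign=-1
I_A²/I_B² = (10/7293)/(49/43758) = 60/49

60/49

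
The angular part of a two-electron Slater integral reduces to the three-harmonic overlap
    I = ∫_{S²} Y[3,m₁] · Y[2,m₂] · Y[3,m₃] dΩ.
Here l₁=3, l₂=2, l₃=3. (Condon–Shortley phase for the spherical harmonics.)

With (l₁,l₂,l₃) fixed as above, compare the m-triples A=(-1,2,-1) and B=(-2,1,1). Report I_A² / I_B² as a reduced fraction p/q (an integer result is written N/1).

8/5

Shared (l₁,l₂,l₃)=(3,2,3): N and (l;000)² cancel in I_A²/I_B².
A: Δ = 2!·4!·2!/9! = 1/3780; Racah Σ t=2..2: t=2:+1/16 = 1/16; ⇒ 3j(3 2 3; -1 2 -1)² = 2/35, sgn +1
B: Δ = 2!·4!·2!/9! = 1/3780; Racah Σ t=1..2: t=1:−1/48 t=2:+1/12 = 1/16; ⇒ 3j(3 2 3; -2 1 1)² = 1/28, sgn +1
I_A²/I_B² = (2/35)/(1/28) = 8/5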